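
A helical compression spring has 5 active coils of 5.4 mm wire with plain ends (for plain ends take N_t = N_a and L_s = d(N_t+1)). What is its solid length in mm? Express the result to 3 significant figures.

32.4 mm

plain ends: N_t = N_a = 5
L_s = d·(N_t+1) = 5.4 × 6 = 32.4 mm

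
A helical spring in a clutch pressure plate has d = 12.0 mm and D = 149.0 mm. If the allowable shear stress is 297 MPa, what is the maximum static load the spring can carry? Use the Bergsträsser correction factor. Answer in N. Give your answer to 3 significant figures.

C = D/d = 149.0/12.0 = 12.4167
K_B = (4C+2)/(4C−3) = 51.667/46.667 = 1.1071
τ_max = K·8FD/(πd³) → F_max = τ_allow·πd³/(8DK)
F_max = 297·π·12.0³/(8·149.0·1.1071) = 1.6123e+06/1319.7 = 1221.7 N

1220 N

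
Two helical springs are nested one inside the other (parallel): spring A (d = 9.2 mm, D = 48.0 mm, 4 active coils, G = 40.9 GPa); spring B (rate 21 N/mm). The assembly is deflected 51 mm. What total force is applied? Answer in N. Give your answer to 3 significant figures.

k_A = Gd⁴/(8D³N_a) = (40.9×10³)(9.2⁴)/(8·48.0³·4) = 82.794 N/mm
Parallel: k_eq = 82.794 + 21 = 103.79 N/mm
F = k_eq·δ = 103.79·51 = 5293.5 N

5290 N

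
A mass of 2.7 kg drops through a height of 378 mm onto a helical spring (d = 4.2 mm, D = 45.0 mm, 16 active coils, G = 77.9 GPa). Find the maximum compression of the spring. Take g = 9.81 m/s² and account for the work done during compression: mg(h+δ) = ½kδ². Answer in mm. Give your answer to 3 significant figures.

k = Gd⁴/(8D³N_a) = (77.9×10³)(4.2⁴)/(8·45.0³·16) = 2.0782 N/mm
W = mg = 2.7 × 9.81 = 26.487 N
½kδ² − Wδ − Wh = 0 → δ = (W + √(W² + 2kWh))/k
δ = (26.487 + √(701.56 + 41614.2))/2.0782 = (26.487 + 205.71)/2.0782 = 111.73 mm

112 mm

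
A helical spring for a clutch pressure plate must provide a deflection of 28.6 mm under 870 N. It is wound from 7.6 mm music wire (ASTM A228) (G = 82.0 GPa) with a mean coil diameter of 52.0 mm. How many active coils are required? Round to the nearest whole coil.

Required rate k = F/δ = 870/28.6 = 30.42 N/mm
N_a = Gd⁴/(8D³k) = (82.0×10³ × 7.6⁴)/(8 × 52.0³ × 30.42)
    = 2.7357e+08 / 3.42179e+07 = 7.995 → 8 coils

8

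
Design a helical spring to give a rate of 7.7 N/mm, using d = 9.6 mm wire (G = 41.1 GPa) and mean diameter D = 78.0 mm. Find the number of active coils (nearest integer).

N_a = Gd⁴/(8D³k) = (41.1×10³ × 9.6⁴)/(8 × 78.0³ × 7.7)
    = 3.49081e+08 / 2.92324e+07 = 11.94 → 12 coils

12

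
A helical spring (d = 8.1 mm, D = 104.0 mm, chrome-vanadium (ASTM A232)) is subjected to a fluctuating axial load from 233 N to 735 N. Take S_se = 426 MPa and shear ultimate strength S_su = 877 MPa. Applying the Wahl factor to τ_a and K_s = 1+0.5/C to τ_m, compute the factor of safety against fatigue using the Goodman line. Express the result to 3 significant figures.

C = D/d = 104.0/8.1 = 12.8395; K_W = (4C−1)/(4C−4)+0.615/C = 1.1112; K_s = 1+0.5/C = 1.0389
F_a = (F_max−F_min)/2 = 251 N; F_m = (F_max+F_min)/2 = 484 N
τ_a = K_W·8F_aD/(πd³) = 1.1112 × 125.08 = 139 MPa
τ_m = K_s·8F_mD/(πd³) = 1.0389 × 241.19 = 250.59 MPa
Goodman: 1/n_f = τ_a/S_se + τ_m/S_su = 139/426 + 250.59/877 = 0.32628 + 0.28573 = 0.61201
n_f = 1/0.61201 = 1.634

1.63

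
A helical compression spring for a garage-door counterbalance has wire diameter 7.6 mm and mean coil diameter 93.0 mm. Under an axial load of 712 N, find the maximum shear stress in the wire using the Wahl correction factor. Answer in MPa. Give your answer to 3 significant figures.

Spring index C = D/d = 93.0/7.6 = 12.2368
K_W = (4C−1)/(4C−4) + 0.615/C = 47.947/44.947 + 0.0503 = 1.1170
τ₀ = 8FD/(πd³) = 8·712·93.0/(π·7.6³) = 529728/1379.1 = 384.12 MPa
τ_max = K·τ₀ = 1.1170 × 384.12 = 429.06 MPa

429 MPa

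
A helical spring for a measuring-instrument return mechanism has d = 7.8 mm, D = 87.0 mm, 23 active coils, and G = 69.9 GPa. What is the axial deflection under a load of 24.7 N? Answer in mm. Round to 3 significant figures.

k = Gd⁴/(8D³N_a) = (69.9×10³)(7.8⁴)/(8·87.0³·23) = 2.1354 N/mm
δ = F/k = 24.7 / 2.1354 = 11.567 mm

11.6 mm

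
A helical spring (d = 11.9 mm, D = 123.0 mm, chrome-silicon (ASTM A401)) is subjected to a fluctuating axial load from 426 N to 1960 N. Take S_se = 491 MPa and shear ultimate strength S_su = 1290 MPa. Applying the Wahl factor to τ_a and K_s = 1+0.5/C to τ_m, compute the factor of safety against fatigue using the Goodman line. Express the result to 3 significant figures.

C = D/d = 123.0/11.9 = 10.3361; K_W = (4C−1)/(4C−4)+0.615/C = 1.1398; K_s = 1+0.5/C = 1.0484
F_a = (F_max−F_min)/2 = 767 N; F_m = (F_max+F_min)/2 = 1193 N
τ_a = K_W·8F_aD/(πd³) = 1.1398 × 142.56 = 162.5 MPa
τ_m = K_s·8F_mD/(πd³) = 1.0484 × 221.74 = 232.47 MPa
Goodman: 1/n_f = τ_a/S_se + τ_m/S_su = 162.5/491 + 232.47/1290 = 0.33095 + 0.18021 = 0.51115
n_f = 1/0.51115 = 1.956

1.96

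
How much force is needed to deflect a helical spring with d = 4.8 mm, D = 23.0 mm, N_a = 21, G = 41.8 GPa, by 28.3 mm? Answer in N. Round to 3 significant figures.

307 N

k = Gd⁴/(8D³N_a) = (41.8×10³)(4.8⁴)/(8·23.0³·21) = 10.855 N/mm
F = k·δ = 10.855 × 28.3 = 307.21 N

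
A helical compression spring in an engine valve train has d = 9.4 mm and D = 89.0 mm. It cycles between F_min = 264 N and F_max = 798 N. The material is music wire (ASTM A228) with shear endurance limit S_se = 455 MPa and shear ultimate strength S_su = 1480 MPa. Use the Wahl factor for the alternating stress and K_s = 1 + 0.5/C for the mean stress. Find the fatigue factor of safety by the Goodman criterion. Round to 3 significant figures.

C = D/d = 89.0/9.4 = 9.4681; K_W = (4C−1)/(4C−4)+0.615/C = 1.1535; K_s = 1+0.5/C = 1.0528
F_a = (F_max−F_min)/2 = 267 N; F_m = (F_max+F_min)/2 = 531 N
τ_a = K_W·8F_aD/(πd³) = 1.1535 × 72.855 = 84.04 MPa
τ_m = K_s·8F_mD/(πd³) = 1.0528 × 144.89 = 152.54 MPa
Goodman: 1/n_f = τ_a/S_se + τ_m/S_su = 84.04/455 + 152.54/1480 = 0.18470 + 0.10307 = 0.28777
n_f = 1/0.28777 = 3.475

3.47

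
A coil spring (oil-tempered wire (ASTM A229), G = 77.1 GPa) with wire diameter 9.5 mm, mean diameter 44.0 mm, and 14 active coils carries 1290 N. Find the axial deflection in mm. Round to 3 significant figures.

k = Gd⁴/(8D³N_a) = (77.1×10³)(9.5⁴)/(8·44.0³·14) = 65.822 N/mm
δ = F/k = 1290 / 65.822 = 19.598 mm

19.6 mm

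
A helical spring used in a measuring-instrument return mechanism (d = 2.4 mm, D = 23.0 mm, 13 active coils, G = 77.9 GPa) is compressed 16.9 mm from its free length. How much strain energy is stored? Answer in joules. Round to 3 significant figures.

k = Gd⁴/(8D³N_a) = (77.9×10³)(2.4⁴)/(8·23.0³·13) = 2.0425 N/mm
U = ½kδ² = 0.5 × 2.0425 × 16.9² = 291.68 N·mm = 0.29168 J

0.292 J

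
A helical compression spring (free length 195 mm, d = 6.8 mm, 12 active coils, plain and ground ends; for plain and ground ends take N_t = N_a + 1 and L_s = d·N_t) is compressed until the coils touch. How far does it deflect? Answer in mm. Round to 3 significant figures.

N_t = 13; L_s = 6.8·13 = 88.4 mm
δ_solid = L₀ − L_s = 195 − 88.4 = 106.6 mm

107 mm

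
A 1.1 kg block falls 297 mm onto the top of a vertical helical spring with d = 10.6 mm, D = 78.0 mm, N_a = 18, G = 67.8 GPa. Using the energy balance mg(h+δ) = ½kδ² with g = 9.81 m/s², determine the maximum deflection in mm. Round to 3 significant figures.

k = Gd⁴/(8D³N_a) = (67.8×10³)(10.6⁴)/(8·78.0³·18) = 12.526 N/mm
W = mg = 1.1 × 9.81 = 10.791 N
½kδ² − Wδ − Wh = 0 → δ = (W + √(W² + 2kWh))/k
δ = (10.791 + √(116.45 + 80288.8))/12.526 = (10.791 + 283.56)/12.526 = 23.499 mm

23.5 mm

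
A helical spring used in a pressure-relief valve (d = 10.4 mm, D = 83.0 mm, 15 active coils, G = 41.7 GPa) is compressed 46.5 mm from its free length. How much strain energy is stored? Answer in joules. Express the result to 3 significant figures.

k = Gd⁴/(8D³N_a) = (41.7×10³)(10.4⁴)/(8·83.0³·15) = 7.1097 N/mm
U = ½kδ² = 0.5 × 7.1097 × 46.5² = 7686.5 N·mm = 7.6865 J

7.69 J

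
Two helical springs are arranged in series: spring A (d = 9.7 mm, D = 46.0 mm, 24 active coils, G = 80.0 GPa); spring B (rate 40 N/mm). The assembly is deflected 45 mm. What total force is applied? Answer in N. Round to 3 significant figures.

876 N

k_A = Gd⁴/(8D³N_a) = (80.0×10³)(9.7⁴)/(8·46.0³·24) = 37.897 N/mm
Series: 1/k_eq = 1/37.897 + 1/40 = 0.051387; k_eq = 19.46 N/mm
F = k_eq·δ = 19.46·45 = 875.7 N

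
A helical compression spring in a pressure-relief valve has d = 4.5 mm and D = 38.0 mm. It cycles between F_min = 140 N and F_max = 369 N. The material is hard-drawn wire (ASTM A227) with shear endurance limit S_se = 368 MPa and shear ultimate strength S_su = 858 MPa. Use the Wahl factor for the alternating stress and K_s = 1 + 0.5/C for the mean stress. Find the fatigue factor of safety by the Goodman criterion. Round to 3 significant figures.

1.39

C = D/d = 38.0/4.5 = 8.4444; K_W = (4C−1)/(4C−4)+0.615/C = 1.1736; K_s = 1+0.5/C = 1.0592
F_a = (F_max−F_min)/2 = 114.5 N; F_m = (F_max+F_min)/2 = 254.5 N
τ_a = K_W·8F_aD/(πd³) = 1.1736 × 121.59 = 142.69 MPa
τ_m = K_s·8F_mD/(πd³) = 1.0592 × 270.26 = 286.26 MPa
Goodman: 1/n_f = τ_a/S_se + τ_m/S_su = 142.69/368 + 286.26/858 = 0.38775 + 0.33363 = 0.72139
n_f = 1/0.72139 = 1.386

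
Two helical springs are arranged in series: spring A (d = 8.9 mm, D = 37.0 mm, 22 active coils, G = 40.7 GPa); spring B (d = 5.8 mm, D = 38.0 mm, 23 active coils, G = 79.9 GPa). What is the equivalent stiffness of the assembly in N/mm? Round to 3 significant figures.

6.82 N/mm

k_A = Gd⁴/(8D³N_a) = (40.7×10³)(8.9⁴)/(8·37.0³·22) = 28.644 N/mm
k_B = Gd⁴/(8D³N_a) = (79.9×10³)(5.8⁴)/(8·38.0³·23) = 8.9555 N/mm
Series: 1/k_eq = 1/28.644 + 1/8.9555 = 0.14657; k_eq = 6.8225 N/mm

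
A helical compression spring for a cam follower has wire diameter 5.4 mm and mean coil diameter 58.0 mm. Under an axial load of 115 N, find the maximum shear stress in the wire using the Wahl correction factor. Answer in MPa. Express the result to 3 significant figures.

122 MPa

Spring index C = D/d = 58.0/5.4 = 10.7407
K_W = (4C−1)/(4C−4) + 0.615/C = 41.963/38.963 + 0.0573 = 1.1343
τ₀ = 8FD/(πd³) = 8·115·58.0/(π·5.4³) = 53360/494.69 = 107.87 MPa
τ_max = K·τ₀ = 1.1343 × 107.87 = 122.35 MPa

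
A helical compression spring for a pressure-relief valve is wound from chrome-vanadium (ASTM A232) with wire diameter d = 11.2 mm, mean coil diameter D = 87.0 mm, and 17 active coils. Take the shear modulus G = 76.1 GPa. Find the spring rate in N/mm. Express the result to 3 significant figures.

13.4 N/mm

k = Gd⁴/(8D³N_a) = (76.1×10³ × 11.2⁴) / (8 × 87.0³ × 17)
  = 1.19745e+09 / 8.95564e+07 = 13.371 N/mm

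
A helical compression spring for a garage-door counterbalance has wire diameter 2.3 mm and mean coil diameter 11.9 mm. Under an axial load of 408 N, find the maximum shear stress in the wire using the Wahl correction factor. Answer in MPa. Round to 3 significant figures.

Spring index C = D/d = 11.9/2.3 = 5.1739
K_W = (4C−1)/(4C−4) + 0.615/C = 19.696/16.696 + 0.1189 = 1.2986
τ₀ = 8FD/(πd³) = 8·408·11.9/(π·2.3³) = 38841.6/38.224 = 1016.2 MPa
τ_max = K·τ₀ = 1.2986 × 1016.2 = 1319.5 MPa

1320 MPa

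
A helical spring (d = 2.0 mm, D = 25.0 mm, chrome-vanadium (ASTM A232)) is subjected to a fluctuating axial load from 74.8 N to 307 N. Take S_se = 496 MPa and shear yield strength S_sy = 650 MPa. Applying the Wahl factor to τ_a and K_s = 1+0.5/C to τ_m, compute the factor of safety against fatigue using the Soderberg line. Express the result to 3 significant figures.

C = D/d = 25.0/2.0 = 12.5000; K_W = (4C−1)/(4C−4)+0.615/C = 1.1144; K_s = 1+0.5/C = 1.0400
F_a = (F_max−F_min)/2 = 116.1 N; F_m = (F_max+F_min)/2 = 190.9 N
τ_a = K_W·8F_aD/(πd³) = 1.1144 × 923.89 = 1029.6 MPa
τ_m = K_s·8F_mD/(πd³) = 1.0400 × 1519.1 = 1579.9 MPa
Soderberg: 1/n_f = τ_a/S_se + τ_m/S_sy = 1029.6/496 + 1579.9/650 = 2.07581 + 2.43061 = 4.5064
n_f = 1/4.5064 = 0.2219

0.222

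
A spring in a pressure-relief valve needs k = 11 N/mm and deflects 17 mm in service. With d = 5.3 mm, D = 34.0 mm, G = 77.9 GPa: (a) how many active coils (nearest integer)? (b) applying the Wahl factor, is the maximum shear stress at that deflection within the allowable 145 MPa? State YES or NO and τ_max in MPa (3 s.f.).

(a) 18 coils; (b) YES, τ_max = 133 MPa

N_a = Gd⁴/(8D³k) = (77.9×10³)(5.3⁴)/(8·34.0³·11) = 17.77 → N_a = 18
Actual rate k = Gd⁴/(8D³·18) = 10.86 N/mm
Working load F = kδ = 10.86·17 = 184.63 N
C = 34.0/5.3 = 6.4151; K_W = (4C−1)/(4C−4)+0.615/C = 1.2344
τ_max = K_W·8FD/(πd³) = 1.2344·107.37 = 132.53 MPa
τ_max ≤ 145 MPa → acceptable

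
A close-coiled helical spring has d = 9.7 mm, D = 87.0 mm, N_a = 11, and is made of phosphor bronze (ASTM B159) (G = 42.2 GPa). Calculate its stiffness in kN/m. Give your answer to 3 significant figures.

6.45 kN/m

k = Gd⁴/(8D³N_a) = (42.2×10³ × 9.7⁴) / (8 × 87.0³ × 11)
  = 3.73594e+08 / 5.79483e+07 = 6.447 N/mm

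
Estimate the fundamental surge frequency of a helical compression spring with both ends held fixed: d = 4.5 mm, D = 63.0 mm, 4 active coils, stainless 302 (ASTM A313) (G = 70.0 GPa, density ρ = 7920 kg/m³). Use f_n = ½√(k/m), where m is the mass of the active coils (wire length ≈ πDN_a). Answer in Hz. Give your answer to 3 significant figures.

k = Gd⁴/(8D³N_a) = (70.0×10³)(4.5⁴)/(8·63.0³·4) = 3.5874 N/mm = 3587.4 N/m
Wire length L = πDN_a = π·63.0·4 = 791.68 mm
m = ρ·(πd²/4)·L = 7920 × 15.904×10⁻⁶ m² × 0.79168 m = 0.099722 kg
f_n = ½√(k/m) = 0.5·√(3587.4/0.099722) = 0.5·√(35974) = 94.834 Hz

94.8 Hz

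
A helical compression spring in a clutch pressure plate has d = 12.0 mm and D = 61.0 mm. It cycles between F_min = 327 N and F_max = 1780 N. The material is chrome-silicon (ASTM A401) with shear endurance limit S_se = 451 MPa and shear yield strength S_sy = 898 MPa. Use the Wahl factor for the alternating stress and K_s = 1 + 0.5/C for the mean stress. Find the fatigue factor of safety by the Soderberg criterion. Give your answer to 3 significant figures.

3.28

C = D/d = 61.0/12.0 = 5.0833; K_W = (4C−1)/(4C−4)+0.615/C = 1.3047; K_s = 1+0.5/C = 1.0984
F_a = (F_max−F_min)/2 = 726.5 N; F_m = (F_max+F_min)/2 = 1053.5 N
τ_a = K_W·8F_aD/(πd³) = 1.3047 × 65.307 = 85.204 MPa
τ_m = K_s·8F_mD/(πd³) = 1.0984 × 94.702 = 104.02 MPa
Soderberg: 1/n_f = τ_a/S_se + τ_m/S_sy = 85.204/451 + 104.02/898 = 0.18892 + 0.11583 = 0.30475
n_f = 1/0.30475 = 3.281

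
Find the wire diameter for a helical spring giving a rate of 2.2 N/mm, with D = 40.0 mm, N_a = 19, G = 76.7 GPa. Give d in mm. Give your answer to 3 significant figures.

d = (8D³N_a·k / G)^(1/4) = (8·40.0³·19·2.2 / (76.7×10³))^0.25
  = (279.03)^0.25 = 4.0871 mm

4.09 mm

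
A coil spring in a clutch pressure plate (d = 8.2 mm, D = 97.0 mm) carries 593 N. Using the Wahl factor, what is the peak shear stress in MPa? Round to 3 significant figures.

Spring index C = D/d = 97.0/8.2 = 11.8293
K_W = (4C−1)/(4C−4) + 0.615/C = 46.317/43.317 + 0.0520 = 1.1212
τ₀ = 8FD/(πd³) = 8·593·97.0/(π·8.2³) = 460168/1732.2 = 265.66 MPa
τ_max = K·τ₀ = 1.1212 × 265.66 = 297.87 MPa

298 MPa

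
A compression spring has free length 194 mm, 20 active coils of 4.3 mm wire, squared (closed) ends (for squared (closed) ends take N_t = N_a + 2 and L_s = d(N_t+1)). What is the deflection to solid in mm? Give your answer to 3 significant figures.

95.1 mm

N_t = 22; L_s = 4.3·23 = 98.9 mm
δ_solid = L₀ − L_s = 194 − 98.9 = 95.1 mm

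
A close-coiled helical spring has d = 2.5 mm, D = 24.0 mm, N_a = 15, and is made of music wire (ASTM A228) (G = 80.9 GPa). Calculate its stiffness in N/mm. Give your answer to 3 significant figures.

1.90 N/mm

k = Gd⁴/(8D³N_a) = (80.9×10³ × 2.5⁴) / (8 × 24.0³ × 15)
  = 3.16016e+06 / 1.65888e+06 = 1.905 N/mm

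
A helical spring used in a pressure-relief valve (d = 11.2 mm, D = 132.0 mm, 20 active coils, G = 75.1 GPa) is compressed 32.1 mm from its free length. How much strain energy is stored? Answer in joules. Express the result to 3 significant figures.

k = Gd⁴/(8D³N_a) = (75.1×10³)(11.2⁴)/(8·132.0³·20) = 3.2112 N/mm
U = ½kδ² = 0.5 × 3.2112 × 32.1² = 1654.4 N·mm = 1.6544 J

1.65 J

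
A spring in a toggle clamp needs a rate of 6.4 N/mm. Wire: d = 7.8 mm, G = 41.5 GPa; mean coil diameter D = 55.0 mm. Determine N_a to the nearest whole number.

N_a = Gd⁴/(8D³k) = (41.5×10³ × 7.8⁴)/(8 × 55.0³ × 6.4)
    = 1.53612e+08 / 8.5184e+06 = 18.03 → 18 coils

18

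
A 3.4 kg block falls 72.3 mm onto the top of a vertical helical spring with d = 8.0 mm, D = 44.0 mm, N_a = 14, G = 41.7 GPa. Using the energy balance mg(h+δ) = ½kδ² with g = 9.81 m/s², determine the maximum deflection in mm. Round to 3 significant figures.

k = Gd⁴/(8D³N_a) = (41.7×10³)(8.0⁴)/(8·44.0³·14) = 17.903 N/mm
W = mg = 3.4 × 9.81 = 33.354 N
½kδ² − Wδ − Wh = 0 → δ = (W + √(W² + 2kWh))/k
δ = (33.354 + √(1112.5 + 86344.8))/17.903 = (33.354 + 295.73)/17.903 = 18.382 mm

18.4 mm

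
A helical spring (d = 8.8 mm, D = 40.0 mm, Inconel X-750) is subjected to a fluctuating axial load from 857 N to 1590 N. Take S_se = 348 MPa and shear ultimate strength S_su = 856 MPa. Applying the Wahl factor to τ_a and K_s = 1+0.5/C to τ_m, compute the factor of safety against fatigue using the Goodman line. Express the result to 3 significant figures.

C = D/d = 40.0/8.8 = 4.5455; K_W = (4C−1)/(4C−4)+0.615/C = 1.3468; K_s = 1+0.5/C = 1.1100
F_a = (F_max−F_min)/2 = 366.5 N; F_m = (F_max+F_min)/2 = 1223.5 N
τ_a = K_W·8F_aD/(πd³) = 1.3468 × 54.781 = 73.78 MPa
τ_m = K_s·8F_mD/(πd³) = 1.1100 × 182.88 = 202.99 MPa
Goodman: 1/n_f = τ_a/S_se + τ_m/S_su = 73.78/348 + 202.99/856 = 0.21201 + 0.23714 = 0.44915
n_f = 1/0.44915 = 2.226

2.23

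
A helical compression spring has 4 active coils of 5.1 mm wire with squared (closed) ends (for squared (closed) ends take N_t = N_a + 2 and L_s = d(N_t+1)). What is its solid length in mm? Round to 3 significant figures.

35.7 mm

squared (closed) ends: N_t = N_a + 2 = 4 + 2 = 6
L_s = d·(N_t+1) = 5.1 × 7 = 35.7 mm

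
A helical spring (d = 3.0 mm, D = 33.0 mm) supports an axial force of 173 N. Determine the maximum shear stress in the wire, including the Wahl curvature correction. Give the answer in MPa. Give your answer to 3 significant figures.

Spring index C = D/d = 33.0/3.0 = 11.0000
K_W = (4C−1)/(4C−4) + 0.615/C = 43.000/40.000 + 0.0559 = 1.1309
τ₀ = 8FD/(πd³) = 8·173·33.0/(π·3.0³) = 45672/84.823 = 538.44 MPa
τ_max = K·τ₀ = 1.1309 × 538.44 = 608.93 MPa

609 MPa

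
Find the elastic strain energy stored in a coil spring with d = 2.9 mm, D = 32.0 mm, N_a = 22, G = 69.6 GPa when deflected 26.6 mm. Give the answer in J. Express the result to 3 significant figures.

k = Gd⁴/(8D³N_a) = (69.6×10³)(2.9⁴)/(8·32.0³·22) = 0.85357 N/mm
U = ½kδ² = 0.5 × 0.85357 × 26.6² = 301.98 N·mm = 0.30198 J

0.302 J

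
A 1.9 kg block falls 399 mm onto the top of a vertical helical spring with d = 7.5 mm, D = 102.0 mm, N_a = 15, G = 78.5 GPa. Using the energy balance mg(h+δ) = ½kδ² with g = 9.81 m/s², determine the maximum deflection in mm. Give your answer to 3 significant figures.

97.4 mm

k = Gd⁴/(8D³N_a) = (78.5×10³)(7.5⁴)/(8·102.0³·15) = 1.9504 N/mm
W = mg = 1.9 × 9.81 = 18.639 N
½kδ² − Wδ − Wh = 0 → δ = (W + √(W² + 2kWh))/k
δ = (18.639 + √(347.41 + 29010.7))/1.9504 = (18.639 + 171.34)/1.9504 = 97.404 mm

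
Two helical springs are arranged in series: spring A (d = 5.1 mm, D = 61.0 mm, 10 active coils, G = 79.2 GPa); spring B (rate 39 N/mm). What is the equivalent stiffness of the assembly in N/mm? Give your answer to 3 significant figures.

2.74 N/mm

k_A = Gd⁴/(8D³N_a) = (79.2×10³)(5.1⁴)/(8·61.0³·10) = 2.9507 N/mm
Series: 1/k_eq = 1/2.9507 + 1/39 = 0.36454; k_eq = 2.7432 N/mm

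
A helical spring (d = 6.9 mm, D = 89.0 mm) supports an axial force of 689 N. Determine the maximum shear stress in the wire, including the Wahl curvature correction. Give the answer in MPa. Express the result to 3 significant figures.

528 MPa

Spring index C = D/d = 89.0/6.9 = 12.8986
K_W = (4C−1)/(4C−4) + 0.615/C = 50.594/47.594 + 0.0477 = 1.1107
τ₀ = 8FD/(πd³) = 8·689·89.0/(π·6.9³) = 490568/1032 = 475.34 MPa
τ_max = K·τ₀ = 1.1107 × 475.34 = 527.96 MPa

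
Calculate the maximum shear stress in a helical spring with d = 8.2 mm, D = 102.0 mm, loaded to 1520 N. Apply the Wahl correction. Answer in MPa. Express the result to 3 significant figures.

798 MPa

Spring index C = D/d = 102.0/8.2 = 12.4390
K_W = (4C−1)/(4C−4) + 0.615/C = 48.756/45.756 + 0.0494 = 1.1150
τ₀ = 8FD/(πd³) = 8·1520·102.0/(π·8.2³) = 1.24032e+06/1732.2 = 716.05 MPa
τ_max = K·τ₀ = 1.1150 × 716.05 = 798.4 MPa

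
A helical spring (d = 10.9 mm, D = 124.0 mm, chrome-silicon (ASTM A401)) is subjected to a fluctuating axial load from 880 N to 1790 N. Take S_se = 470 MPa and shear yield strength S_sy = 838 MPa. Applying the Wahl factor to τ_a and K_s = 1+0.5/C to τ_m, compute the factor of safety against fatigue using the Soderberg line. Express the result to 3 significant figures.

C = D/d = 124.0/10.9 = 11.3761; K_W = (4C−1)/(4C−4)+0.615/C = 1.1263; K_s = 1+0.5/C = 1.0440
F_a = (F_max−F_min)/2 = 455 N; F_m = (F_max+F_min)/2 = 1335 N
τ_a = K_W·8F_aD/(πd³) = 1.1263 × 110.94 = 124.96 MPa
τ_m = K_s·8F_mD/(πd³) = 1.0440 × 325.51 = 339.82 MPa
Soderberg: 1/n_f = τ_a/S_se + τ_m/S_sy = 124.96/470 + 339.82/838 = 0.26587 + 0.40551 = 0.67138
n_f = 1/0.67138 = 1.489

1.49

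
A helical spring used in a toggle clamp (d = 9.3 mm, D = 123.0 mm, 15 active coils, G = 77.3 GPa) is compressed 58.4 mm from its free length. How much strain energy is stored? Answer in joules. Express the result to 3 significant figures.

k = Gd⁴/(8D³N_a) = (77.3×10³)(9.3⁴)/(8·123.0³·15) = 2.5895 N/mm
U = ½kδ² = 0.5 × 2.5895 × 58.4² = 4415.8 N·mm = 4.4158 J

4.42 J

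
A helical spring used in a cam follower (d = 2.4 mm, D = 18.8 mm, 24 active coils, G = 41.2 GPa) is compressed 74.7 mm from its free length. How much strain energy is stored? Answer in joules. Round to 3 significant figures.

2.99 J

k = Gd⁴/(8D³N_a) = (41.2×10³)(2.4⁴)/(8·18.8³·24) = 1.0714 N/mm
U = ½kδ² = 0.5 × 1.0714 × 74.7² = 2989.4 N·mm = 2.9894 J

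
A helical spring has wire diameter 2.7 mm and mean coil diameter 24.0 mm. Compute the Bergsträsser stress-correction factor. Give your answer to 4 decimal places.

C = D/d = 24.0/2.7 = 8.8889
K_B = (4C+2)/(4C−3) = 37.556/32.556 = 1.1536

1.1536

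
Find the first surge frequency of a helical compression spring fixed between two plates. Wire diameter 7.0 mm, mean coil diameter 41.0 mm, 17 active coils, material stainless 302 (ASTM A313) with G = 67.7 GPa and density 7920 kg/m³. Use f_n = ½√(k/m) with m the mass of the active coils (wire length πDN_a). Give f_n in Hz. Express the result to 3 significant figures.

k = Gd⁴/(8D³N_a) = (67.7×10³)(7.0⁴)/(8·41.0³·17) = 17.342 N/mm = 17342 N/m
Wire length L = πDN_a = π·41.0·17 = 2189.7 mm
m = ρ·(πd²/4)·L = 7920 × 38.485×10⁻⁶ m² × 2.1897 m = 0.66741 kg
f_n = ½√(k/m) = 0.5·√(17342/0.66741) = 0.5·√(25983) = 80.597 Hz

80.6 Hz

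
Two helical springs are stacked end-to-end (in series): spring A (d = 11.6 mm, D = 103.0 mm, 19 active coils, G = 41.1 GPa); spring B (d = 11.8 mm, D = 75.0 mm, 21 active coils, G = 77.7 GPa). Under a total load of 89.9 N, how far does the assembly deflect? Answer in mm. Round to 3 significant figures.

k_A = Gd⁴/(8D³N_a) = (41.1×10³)(11.6⁴)/(8·103.0³·19) = 4.4804 N/mm
k_B = Gd⁴/(8D³N_a) = (77.7×10³)(11.8⁴)/(8·75.0³·21) = 21.255 N/mm
Series: 1/k_eq = 1/4.4804 + 1/21.255 = 0.27024; k_eq = 3.7004 N/mm
δ = F/k_eq = 89.9/3.7004 = 24.295 mm

24.3 mm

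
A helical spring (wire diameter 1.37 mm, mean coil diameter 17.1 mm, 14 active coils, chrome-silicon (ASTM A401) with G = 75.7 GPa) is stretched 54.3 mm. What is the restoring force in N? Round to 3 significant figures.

k = Gd⁴/(8D³N_a) = (75.7×10³)(1.37⁴)/(8·17.1³·14) = 0.47618 N/mm
F = k·δ = 0.47618 × 54.3 = 25.857 N

25.9 N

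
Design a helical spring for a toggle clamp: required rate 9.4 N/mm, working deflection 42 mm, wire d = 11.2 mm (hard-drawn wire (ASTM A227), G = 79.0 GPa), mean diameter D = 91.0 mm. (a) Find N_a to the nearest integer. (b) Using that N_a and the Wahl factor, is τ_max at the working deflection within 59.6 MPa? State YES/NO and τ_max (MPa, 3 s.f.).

(a) 22 coils; (b) NO, τ_max = 76.7 MPa

N_a = Gd⁴/(8D³k) = (79.0×10³)(11.2⁴)/(8·91.0³·9.4) = 21.94 → N_a = 22
Actual rate k = Gd⁴/(8D³·22) = 9.3726 N/mm
Working load F = kδ = 9.3726·42 = 393.65 N
C = 91.0/11.2 = 8.1250; K_W = (4C−1)/(4C−4)+0.615/C = 1.1810
τ_max = K_W·8FD/(πd³) = 1.1810·64.929 = 76.678 MPa
τ_max > 59.6 MPa → exceeds allowable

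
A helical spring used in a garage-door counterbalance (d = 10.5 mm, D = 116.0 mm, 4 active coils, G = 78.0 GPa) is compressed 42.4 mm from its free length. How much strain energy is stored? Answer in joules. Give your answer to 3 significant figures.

k = Gd⁴/(8D³N_a) = (78.0×10³)(10.5⁴)/(8·116.0³·4) = 18.981 N/mm
U = ½kδ² = 0.5 × 18.981 × 42.4² = 17062 N·mm = 17.062 J

17.1 J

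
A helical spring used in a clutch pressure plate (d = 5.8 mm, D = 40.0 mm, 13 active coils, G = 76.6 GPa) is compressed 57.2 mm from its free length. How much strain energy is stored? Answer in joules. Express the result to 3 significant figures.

k = Gd⁴/(8D³N_a) = (76.6×10³)(5.8⁴)/(8·40.0³·13) = 13.023 N/mm
U = ½kδ² = 0.5 × 13.023 × 57.2² = 21305 N·mm = 21.305 J

21.3 J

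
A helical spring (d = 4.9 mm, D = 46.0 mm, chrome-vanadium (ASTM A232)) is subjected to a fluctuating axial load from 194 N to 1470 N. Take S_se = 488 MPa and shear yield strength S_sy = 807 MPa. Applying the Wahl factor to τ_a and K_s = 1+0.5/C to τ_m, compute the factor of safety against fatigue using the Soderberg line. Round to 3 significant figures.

0.387

C = D/d = 46.0/4.9 = 9.3878; K_W = (4C−1)/(4C−4)+0.615/C = 1.1549; K_s = 1+0.5/C = 1.0533
F_a = (F_max−F_min)/2 = 638 N; F_m = (F_max+F_min)/2 = 832 N
τ_a = K_W·8F_aD/(πd³) = 1.1549 × 635.23 = 733.64 MPa
τ_m = K_s·8F_mD/(πd³) = 1.0533 × 828.39 = 872.51 MPa
Soderberg: 1/n_f = τ_a/S_se + τ_m/S_sy = 733.64/488 + 872.51/807 = 1.50337 + 1.08117 = 2.5845
n_f = 1/2.5845 = 0.3869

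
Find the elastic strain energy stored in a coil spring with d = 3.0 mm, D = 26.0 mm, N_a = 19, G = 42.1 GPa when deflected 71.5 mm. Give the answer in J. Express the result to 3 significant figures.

3.26 J

k = Gd⁴/(8D³N_a) = (42.1×10³)(3.0⁴)/(8·26.0³·19) = 1.2764 N/mm
U = ½kδ² = 0.5 × 1.2764 × 71.5² = 3262.8 N·mm = 3.2628 J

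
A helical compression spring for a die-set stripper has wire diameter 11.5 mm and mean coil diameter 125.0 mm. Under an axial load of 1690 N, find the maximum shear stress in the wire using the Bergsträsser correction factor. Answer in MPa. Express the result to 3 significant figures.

Spring index C = D/d = 125.0/11.5 = 10.8696
K_B = (4C+2)/(4C−3) = 45.478/40.478 = 1.1235
τ₀ = 8FD/(πd³) = 8·1690·125.0/(π·11.5³) = 1.69e+06/4778 = 353.71 MPa
τ_max = K·τ₀ = 1.1235 × 353.71 = 397.4 MPa

397 MPa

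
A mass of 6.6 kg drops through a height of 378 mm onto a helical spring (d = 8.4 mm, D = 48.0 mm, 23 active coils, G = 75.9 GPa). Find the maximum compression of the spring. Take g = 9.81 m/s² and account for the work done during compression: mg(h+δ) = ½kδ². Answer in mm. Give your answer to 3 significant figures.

54.9 mm

k = Gd⁴/(8D³N_a) = (75.9×10³)(8.4⁴)/(8·48.0³·23) = 18.57 N/mm
W = mg = 6.6 × 9.81 = 64.746 N
½kδ² − Wδ − Wh = 0 → δ = (W + √(W² + 2kWh))/k
δ = (64.746 + √(4192 + 908975))/18.57 = (64.746 + 955.6)/18.57 = 54.945 mm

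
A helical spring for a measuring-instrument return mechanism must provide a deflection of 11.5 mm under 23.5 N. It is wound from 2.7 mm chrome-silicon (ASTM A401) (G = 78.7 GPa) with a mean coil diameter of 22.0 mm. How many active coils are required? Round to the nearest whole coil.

24

Required rate k = F/δ = 23.5/11.5 = 2.0435 N/mm
N_a = Gd⁴/(8D³k) = (78.7×10³ × 2.7⁴)/(8 × 22.0³ × 2.0435)
    = 4.18244e+06 / 174072 = 24.03 → 24 coils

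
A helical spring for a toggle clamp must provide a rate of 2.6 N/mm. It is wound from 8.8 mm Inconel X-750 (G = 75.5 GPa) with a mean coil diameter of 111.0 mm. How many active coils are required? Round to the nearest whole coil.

N_a = Gd⁴/(8D³k) = (75.5×10³ × 8.8⁴)/(8 × 111.0³ × 2.6)
    = 4.5277e+08 / 2.84467e+07 = 15.92 → 16 coils

16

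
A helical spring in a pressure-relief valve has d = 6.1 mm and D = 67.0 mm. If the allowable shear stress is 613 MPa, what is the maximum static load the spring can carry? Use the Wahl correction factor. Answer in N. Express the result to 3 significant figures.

C = D/d = 67.0/6.1 = 10.9836
K_W = (4C−1)/(4C−4) + 0.615/C = 42.934/39.934 + 0.0560 = 1.1311
τ_max = K·8FD/(πd³) → F_max = τ_allow·πd³/(8DK)
F_max = 613·π·6.1³/(8·67.0·1.1311) = 4.3712e+05/606.28 = 720.99 N

721 N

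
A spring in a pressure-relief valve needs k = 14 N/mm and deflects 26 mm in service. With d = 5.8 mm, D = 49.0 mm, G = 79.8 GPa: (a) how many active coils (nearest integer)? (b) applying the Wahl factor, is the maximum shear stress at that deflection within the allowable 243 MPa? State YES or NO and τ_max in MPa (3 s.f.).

(a) 7 coils; (b) NO, τ_max = 267 MPa

N_a = Gd⁴/(8D³k) = (79.8×10³)(5.8⁴)/(8·49.0³·14) = 6.853 → N_a = 7
Actual rate k = Gd⁴/(8D³·7) = 13.707 N/mm
Working load F = kδ = 13.707·26 = 356.38 N
C = 49.0/5.8 = 8.4483; K_W = (4C−1)/(4C−4)+0.615/C = 1.1735
τ_max = K_W·8FD/(πd³) = 1.1735·227.91 = 267.45 MPa
τ_max > 243 MPa → exceeds allowable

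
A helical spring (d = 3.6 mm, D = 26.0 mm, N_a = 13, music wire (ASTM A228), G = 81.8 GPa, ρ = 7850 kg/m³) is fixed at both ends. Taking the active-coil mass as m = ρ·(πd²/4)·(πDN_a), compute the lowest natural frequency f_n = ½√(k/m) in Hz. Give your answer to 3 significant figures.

k = Gd⁴/(8D³N_a) = (81.8×10³)(3.6⁴)/(8·26.0³·13) = 7.5164 N/mm = 7516.4 N/m
Wire length L = πDN_a = π·26.0·13 = 1061.9 mm
m = ρ·(πd²/4)·L = 7850 × 10.179×10⁻⁶ m² × 1.0619 m = 0.084846 kg
f_n = ½√(k/m) = 0.5·√(7516.4/0.084846) = 0.5·√(88589) = 148.82 Hz

149 Hz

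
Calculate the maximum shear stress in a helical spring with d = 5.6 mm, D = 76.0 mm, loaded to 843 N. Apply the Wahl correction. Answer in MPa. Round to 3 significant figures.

Spring index C = D/d = 76.0/5.6 = 13.5714
K_W = (4C−1)/(4C−4) + 0.615/C = 53.286/50.286 + 0.0453 = 1.1050
τ₀ = 8FD/(πd³) = 8·843·76.0/(π·5.6³) = 512544/551.71 = 929 MPa
τ_max = K·τ₀ = 1.1050 × 929 = 1026.5 MPa

1030 MPa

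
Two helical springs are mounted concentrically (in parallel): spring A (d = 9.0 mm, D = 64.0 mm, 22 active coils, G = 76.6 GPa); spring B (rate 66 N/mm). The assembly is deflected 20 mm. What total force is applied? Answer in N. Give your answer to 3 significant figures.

1540 N

k_A = Gd⁴/(8D³N_a) = (76.6×10³)(9.0⁴)/(8·64.0³·22) = 10.893 N/mm
Parallel: k_eq = 10.893 + 66 = 76.893 N/mm
F = k_eq·δ = 76.893·20 = 1537.9 N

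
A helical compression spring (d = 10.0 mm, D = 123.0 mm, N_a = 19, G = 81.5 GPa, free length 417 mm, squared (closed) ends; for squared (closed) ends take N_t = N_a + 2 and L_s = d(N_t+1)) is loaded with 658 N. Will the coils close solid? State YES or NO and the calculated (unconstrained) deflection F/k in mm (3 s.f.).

k = Gd⁴/(8D³N_a) = (81.5×10³)(10.0⁴)/(8·123.0³·19) = 2.8814 N/mm
N_t = 21; L_s = 10.0·22 = 220 mm; δ_solid = L₀ − L_s = 417 − 220 = 197 mm
δ = F/k = 658/2.8814 = 228.36 mm
δ ≥ δ_solid → spring goes solid

YES, δ = 228 mm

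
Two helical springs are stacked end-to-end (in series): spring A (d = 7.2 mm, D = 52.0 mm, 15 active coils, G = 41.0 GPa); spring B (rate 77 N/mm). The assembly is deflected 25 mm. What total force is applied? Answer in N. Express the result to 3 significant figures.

k_A = Gd⁴/(8D³N_a) = (41.0×10³)(7.2⁴)/(8·52.0³·15) = 6.5301 N/mm
Series: 1/k_eq = 1/6.5301 + 1/77 = 0.16612; k_eq = 6.0196 N/mm
F = k_eq·δ = 6.0196·25 = 150.49 N

150 N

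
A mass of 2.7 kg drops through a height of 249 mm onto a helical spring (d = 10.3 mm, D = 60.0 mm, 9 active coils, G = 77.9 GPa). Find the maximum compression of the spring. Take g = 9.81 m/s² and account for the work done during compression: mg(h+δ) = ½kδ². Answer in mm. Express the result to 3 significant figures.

15.8 mm

k = Gd⁴/(8D³N_a) = (77.9×10³)(10.3⁴)/(8·60.0³·9) = 56.377 N/mm
W = mg = 2.7 × 9.81 = 26.487 N
½kδ² − Wδ − Wh = 0 → δ = (W + √(W² + 2kWh))/k
δ = (26.487 + √(701.56 + 743639))/56.377 = (26.487 + 862.75)/56.377 = 15.773 mm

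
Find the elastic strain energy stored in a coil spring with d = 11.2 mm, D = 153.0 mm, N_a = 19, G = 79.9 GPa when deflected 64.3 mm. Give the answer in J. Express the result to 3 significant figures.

k = Gd⁴/(8D³N_a) = (79.9×10³)(11.2⁴)/(8·153.0³·19) = 2.3094 N/mm
U = ½kδ² = 0.5 × 2.3094 × 64.3² = 4774.1 N·mm = 4.7741 J

4.77 J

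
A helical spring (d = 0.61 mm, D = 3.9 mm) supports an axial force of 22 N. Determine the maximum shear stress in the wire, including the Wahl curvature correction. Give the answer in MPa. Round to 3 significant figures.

Spring index C = D/d = 3.9/0.61 = 6.3934
K_W = (4C−1)/(4C−4) + 0.615/C = 24.574/21.574 + 0.0962 = 1.2353
τ₀ = 8FD/(πd³) = 8·22·3.9/(π·0.61³) = 686.4/0.71308 = 962.58 MPa
τ_max = K·τ₀ = 1.2353 × 962.58 = 1189 MPa

1190 MPa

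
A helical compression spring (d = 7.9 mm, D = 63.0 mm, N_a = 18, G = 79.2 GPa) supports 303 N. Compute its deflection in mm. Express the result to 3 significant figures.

k = Gd⁴/(8D³N_a) = (79.2×10³)(7.9⁴)/(8·63.0³·18) = 8.5674 N/mm
δ = F/k = 303 / 8.5674 = 35.367 mm

35.4 mm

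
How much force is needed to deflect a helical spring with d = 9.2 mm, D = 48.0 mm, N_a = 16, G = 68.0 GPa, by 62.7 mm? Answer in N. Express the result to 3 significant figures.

k = Gd⁴/(8D³N_a) = (68.0×10³)(9.2⁴)/(8·48.0³·16) = 34.413 N/mm
F = k·δ = 34.413 × 62.7 = 2157.7 N

2160 N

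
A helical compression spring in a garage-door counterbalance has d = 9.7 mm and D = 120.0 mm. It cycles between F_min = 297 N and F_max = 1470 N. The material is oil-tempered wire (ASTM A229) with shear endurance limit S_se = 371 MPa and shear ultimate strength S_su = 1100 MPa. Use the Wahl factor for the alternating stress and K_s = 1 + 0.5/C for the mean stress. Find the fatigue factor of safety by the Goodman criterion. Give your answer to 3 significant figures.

C = D/d = 120.0/9.7 = 12.3711; K_W = (4C−1)/(4C−4)+0.615/C = 1.1157; K_s = 1+0.5/C = 1.0404
F_a = (F_max−F_min)/2 = 586.5 N; F_m = (F_max+F_min)/2 = 883.5 N
τ_a = K_W·8F_aD/(πd³) = 1.1157 × 196.37 = 219.08 MPa
τ_m = K_s·8F_mD/(πd³) = 1.0404 × 295.81 = 307.77 MPa
Goodman: 1/n_f = τ_a/S_se + τ_m/S_su = 219.08/371 + 307.77/1100 = 0.59052 + 0.27979 = 0.87031
n_f = 1/0.87031 = 1.149

1.15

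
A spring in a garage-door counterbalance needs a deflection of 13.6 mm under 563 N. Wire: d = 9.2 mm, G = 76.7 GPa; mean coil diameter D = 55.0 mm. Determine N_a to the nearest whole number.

Required rate k = F/δ = 563/13.6 = 41.397 N/mm
N_a = Gd⁴/(8D³k) = (76.7×10³ × 9.2⁴)/(8 × 55.0³ × 41.397)
    = 5.49473e+08 / 5.50995e+07 = 9.972 → 10 coils

10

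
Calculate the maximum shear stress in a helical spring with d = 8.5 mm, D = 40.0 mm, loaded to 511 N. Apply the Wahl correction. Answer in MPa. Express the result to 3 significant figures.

Spring index C = D/d = 40.0/8.5 = 4.7059
K_W = (4C−1)/(4C−4) + 0.615/C = 17.824/14.824 + 0.1307 = 1.3331
τ₀ = 8FD/(πd³) = 8·511·40.0/(π·8.5³) = 163520/1929.3 = 84.755 MPa
τ_max = K·τ₀ = 1.3331 × 84.755 = 112.98 MPa

113 MPa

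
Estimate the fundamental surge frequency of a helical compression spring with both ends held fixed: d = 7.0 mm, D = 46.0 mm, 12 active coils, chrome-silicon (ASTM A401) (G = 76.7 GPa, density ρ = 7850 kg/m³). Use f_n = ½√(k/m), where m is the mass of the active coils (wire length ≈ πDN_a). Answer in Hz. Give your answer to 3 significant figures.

97.0 Hz

k = Gd⁴/(8D³N_a) = (76.7×10³)(7.0⁴)/(8·46.0³·12) = 19.708 N/mm = 19708 N/m
Wire length L = πDN_a = π·46.0·12 = 1734.2 mm
m = ρ·(πd²/4)·L = 7850 × 38.485×10⁻⁶ m² × 1.7342 m = 0.5239 kg
f_n = ½√(k/m) = 0.5·√(19708/0.5239) = 0.5·√(37618) = 96.977 Hz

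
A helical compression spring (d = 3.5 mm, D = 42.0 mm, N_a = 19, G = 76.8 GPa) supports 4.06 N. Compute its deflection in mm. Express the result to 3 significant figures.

k = Gd⁴/(8D³N_a) = (76.8×10³)(3.5⁴)/(8·42.0³·19) = 1.0234 N/mm
δ = F/k = 4.06 / 1.0234 = 3.9672 mm

3.97 mm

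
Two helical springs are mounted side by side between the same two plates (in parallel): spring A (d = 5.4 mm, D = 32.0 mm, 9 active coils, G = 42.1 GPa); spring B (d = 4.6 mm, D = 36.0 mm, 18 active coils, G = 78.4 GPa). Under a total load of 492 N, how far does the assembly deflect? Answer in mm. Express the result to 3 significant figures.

24.1 mm

k_A = Gd⁴/(8D³N_a) = (42.1×10³)(5.4⁴)/(8·32.0³·9) = 15.173 N/mm
k_B = Gd⁴/(8D³N_a) = (78.4×10³)(4.6⁴)/(8·36.0³·18) = 5.2249 N/mm
Parallel: k_eq = 15.173 + 5.2249 = 20.398 N/mm
δ = F/k_eq = 492/20.398 = 24.12 mm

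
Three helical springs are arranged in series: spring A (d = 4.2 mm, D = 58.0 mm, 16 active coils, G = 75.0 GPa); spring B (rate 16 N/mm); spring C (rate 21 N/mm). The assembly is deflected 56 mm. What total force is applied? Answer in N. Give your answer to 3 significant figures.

47.4 N

k_A = Gd⁴/(8D³N_a) = (75.0×10³)(4.2⁴)/(8·58.0³·16) = 0.93447 N/mm
Series: 1/k_eq = 1/0.93447 + 1/16 + 1/21 = 1.1802; k_eq = 0.84728 N/mm
F = k_eq·δ = 0.84728·56 = 47.448 N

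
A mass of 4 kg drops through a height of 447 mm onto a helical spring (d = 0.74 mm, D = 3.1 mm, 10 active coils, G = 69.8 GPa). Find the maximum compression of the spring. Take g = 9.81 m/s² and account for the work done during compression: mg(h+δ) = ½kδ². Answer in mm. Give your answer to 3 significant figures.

k = Gd⁴/(8D³N_a) = (69.8×10³)(0.74⁴)/(8·3.1³·10) = 8.7823 N/mm
W = mg = 4 × 9.81 = 39.24 N
½kδ² − Wδ − Wh = 0 → δ = (W + √(W² + 2kWh))/k
δ = (39.24 + √(1539.8 + 308087))/8.7823 = (39.24 + 556.44)/8.7823 = 67.828 mm

67.8 mm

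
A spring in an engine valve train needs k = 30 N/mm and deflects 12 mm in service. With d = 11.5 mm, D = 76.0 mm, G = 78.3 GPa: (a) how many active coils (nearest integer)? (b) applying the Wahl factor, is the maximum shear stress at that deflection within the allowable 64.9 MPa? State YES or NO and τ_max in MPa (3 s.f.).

(a) 13 coils; (b) YES, τ_max = 56.2 MPa

N_a = Gd⁴/(8D³k) = (78.3×10³)(11.5⁴)/(8·76.0³·30) = 13 → N_a = 13
Actual rate k = Gd⁴/(8D³·13) = 29.997 N/mm
Working load F = kδ = 29.997·12 = 359.96 N
C = 76.0/11.5 = 6.6087; K_W = (4C−1)/(4C−4)+0.615/C = 1.2268
τ_max = K_W·8FD/(πd³) = 1.2268·45.806 = 56.194 MPa
τ_max ≤ 64.9 MPa → acceptable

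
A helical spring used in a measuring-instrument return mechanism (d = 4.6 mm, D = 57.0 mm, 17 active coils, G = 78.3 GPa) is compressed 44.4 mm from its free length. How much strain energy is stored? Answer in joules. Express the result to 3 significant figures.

1.37 J

k = Gd⁴/(8D³N_a) = (78.3×10³)(4.6⁴)/(8·57.0³·17) = 1.392 N/mm
U = ½kδ² = 0.5 × 1.392 × 44.4² = 1372 N·mm = 1.372 J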